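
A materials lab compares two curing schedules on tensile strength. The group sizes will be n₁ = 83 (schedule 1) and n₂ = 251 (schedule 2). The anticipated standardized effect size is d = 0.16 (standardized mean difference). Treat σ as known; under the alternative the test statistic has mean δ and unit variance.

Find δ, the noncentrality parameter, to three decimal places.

δ ≈ 1.264

δ = d / √(1/n₁ + 1/n₂) = 0.16 / √(1/83 + 1/251) = 1.2636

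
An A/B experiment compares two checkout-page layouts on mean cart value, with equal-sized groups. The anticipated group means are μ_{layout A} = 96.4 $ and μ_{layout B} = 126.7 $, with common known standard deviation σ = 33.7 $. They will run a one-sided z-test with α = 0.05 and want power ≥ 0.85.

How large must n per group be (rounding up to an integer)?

Standardized effect: d = |μ_{layout A} − μ_{layout B}| / σ = |96.4 − 126.7| / 33.7 = 0.8991
For power 0.85 need Φ(δ − z_{0.05}) = 0.85, so δ = z_{0.05} + z_{0.15} = 1.645 + 1.036 = 2.681.
δ = d·√(n/2) ⇒ n = 2(δ/d)² = 2 × (2.681 / 0.8991)² = 17.79.
Round up to the next whole unit.

n = 18 per group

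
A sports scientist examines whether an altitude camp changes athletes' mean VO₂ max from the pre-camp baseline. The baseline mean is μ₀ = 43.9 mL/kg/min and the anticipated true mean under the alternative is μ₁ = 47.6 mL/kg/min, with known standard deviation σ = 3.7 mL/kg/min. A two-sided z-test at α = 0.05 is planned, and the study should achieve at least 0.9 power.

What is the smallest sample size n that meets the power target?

n = 11

Standardized effect: d = |μ₁ − μ₀| / σ = |47.6 − 43.9| / 3.7 = 1.0000
For power 0.9 need Φ(δ − z_{0.025}) = 0.9, so δ = z_{0.025} + z_{0.10} = 1.960 + 1.282 = 3.242.
(For δ > 0 the lower-tail rejection region contributes negligibly to power, so the one-term inversion is standard.)
δ = d·√n ⇒ n = (δ/d)² = (3.242 / 1.0000)² = 10.51.
Round up to the next whole unit.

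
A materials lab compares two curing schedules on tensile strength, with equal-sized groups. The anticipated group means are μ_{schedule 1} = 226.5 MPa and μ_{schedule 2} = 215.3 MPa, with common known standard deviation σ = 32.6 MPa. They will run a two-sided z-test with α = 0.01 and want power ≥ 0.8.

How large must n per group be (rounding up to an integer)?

Standardized effect: d = |μ_{schedule 1} − μ_{schedule 2}| / σ = |226.5 − 215.3| / 32.6 = 0.3436
For power 0.8 need Φ(δ − z_{0.005}) = 0.8, so δ = z_{0.005} + z_{0.20} = 2.576 + 0.842 = 3.417.
(Ignoring the negligible lower-tail rejection probability gives the usual closed-form inversion.)
δ = d·√(n/2) ⇒ n = 2(δ/d)² = 2 × (3.417 / 0.3436)² = 197.89.
Round up to the next whole unit.

n = 198 per group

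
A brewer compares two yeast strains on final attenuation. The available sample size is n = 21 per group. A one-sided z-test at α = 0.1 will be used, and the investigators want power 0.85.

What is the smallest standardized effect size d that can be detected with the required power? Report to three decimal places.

d ≈ 0.715

Required noncentrality: δ = z_{0.1} + z_{0.15} = 1.282 + 1.036 = 2.318.
δ = d·√(n/2) ⇒ d = δ/√(n/2) = 2.318/√(21/2) = 0.7153.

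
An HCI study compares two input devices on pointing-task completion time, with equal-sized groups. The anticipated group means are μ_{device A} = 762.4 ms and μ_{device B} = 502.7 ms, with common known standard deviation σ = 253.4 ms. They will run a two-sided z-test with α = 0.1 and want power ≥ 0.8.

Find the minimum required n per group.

n = 12 per group

Standardized effect: d = |μ_{device A} − μ_{device B}| / σ = |762.4 − 502.7| / 253.4 = 1.0249
For power 0.8 need Φ(δ − z_{0.05}) = 0.8, so δ = z_{0.05} + z_{0.20} = 1.645 + 0.842 = 2.486.
(The Φ(−δ − z_{α/2}) term is vanishingly small for δ > 0 and is dropped in the standard sample-size formula.)
δ = d·√(n/2) ⇒ n = 2(δ/d)² = 2 × (2.486 / 1.0249)² = 11.77.
Rounding up, n = 12 per group.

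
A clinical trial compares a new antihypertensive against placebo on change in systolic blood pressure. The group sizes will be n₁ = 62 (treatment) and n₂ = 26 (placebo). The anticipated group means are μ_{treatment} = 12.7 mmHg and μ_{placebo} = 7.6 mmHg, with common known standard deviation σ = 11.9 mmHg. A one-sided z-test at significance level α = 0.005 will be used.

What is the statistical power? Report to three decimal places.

Standardized effect: d = |μ_{treatment} − μ_{placebo}| / σ = |12.7 − 7.6| / 11.9 = 0.4286
Noncentrality parameter: δ = d / √(1/n₁ + 1/n₂) = 0.4286 / √(1/62 + 1/26) = 1.8343
One-sided α = 0.005 → critical value z_{0.005} = 2.576.
Power = P(Z > 2.576 − δ) = Φ(-0.742) = 0.2292.

Power ≈ 0.229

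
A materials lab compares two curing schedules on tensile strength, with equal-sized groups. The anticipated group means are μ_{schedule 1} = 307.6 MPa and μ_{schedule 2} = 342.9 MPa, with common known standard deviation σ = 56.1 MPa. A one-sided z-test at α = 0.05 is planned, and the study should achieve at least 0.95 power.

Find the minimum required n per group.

Standardized effect: d = |μ_{schedule 1} − μ_{schedule 2}| / σ = |307.6 − 342.9| / 56.1 = 0.6292
Set Φ(δ − 1.645) = 0.95; then δ − 1.645 = Φ⁻¹(0.95) = 1.645, giving δ = 3.290.
δ = d·√(n/2) ⇒ n = 2(δ/d)² = 2 × (3.290 / 0.6292)² = 54.67.
Rounding up, n = 55 per group.

n = 55 per group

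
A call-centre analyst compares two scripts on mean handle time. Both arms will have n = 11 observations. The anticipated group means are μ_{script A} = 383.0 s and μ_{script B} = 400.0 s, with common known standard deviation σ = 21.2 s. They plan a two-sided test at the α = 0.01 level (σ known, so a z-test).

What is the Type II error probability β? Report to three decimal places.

β ≈ 0.757

Standardized effect: d = |μ_{script A} − μ_{script B}| / σ = |383.0 − 400.0| / 21.2 = 0.8019
Noncentrality parameter: δ = d·√(n/2) = 0.8019 × √(11/2) = 1.8806
Critical value for a two-sided test at α = 0.01: z_{α/2} = 2.576.
Power = Φ(δ − 2.576) + Φ(−δ − 2.576) = Φ(-0.695) + Φ(-4.456) = 0.2435 + 0.0000 = 0.2435.
Type II error: β = 1 − power = 1 − 0.2435 = 0.7565.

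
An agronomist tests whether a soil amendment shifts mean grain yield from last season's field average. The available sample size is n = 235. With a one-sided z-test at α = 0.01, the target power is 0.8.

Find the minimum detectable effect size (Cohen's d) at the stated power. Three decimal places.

d ≈ 0.207

Required noncentrality: δ = z_{0.01} + z_{0.20} = 2.326 + 0.842 = 3.168.
δ = d·√n ⇒ d = δ/√n = 3.168/√235 = 0.2067.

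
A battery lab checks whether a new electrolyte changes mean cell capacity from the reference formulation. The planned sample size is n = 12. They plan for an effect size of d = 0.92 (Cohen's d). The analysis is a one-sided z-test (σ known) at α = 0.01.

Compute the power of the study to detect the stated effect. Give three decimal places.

Power ≈ 0.805

Noncentrality parameter: δ = d·√n = 0.92 × √12 = 3.1870
Critical value for a one-sided test at α = 0.01: z_α = 2.326.
Power = Φ(δ − 2.326) = Φ(0.861) = 0.8053.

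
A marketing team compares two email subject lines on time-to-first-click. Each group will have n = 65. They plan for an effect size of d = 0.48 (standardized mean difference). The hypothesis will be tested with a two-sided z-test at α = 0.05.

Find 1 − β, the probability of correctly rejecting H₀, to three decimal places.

Power ≈ 0.781

Noncentrality parameter: δ = d·√(n/2) = 0.48 × √(65/2) = 2.7364
Two-sided α = 0.05 → critical value z_{0.025} = 1.960.
Power = Φ(δ − 1.960) + Φ(−δ − 1.960) = Φ(0.776) + Φ(-4.696) = 0.7813 + 0.0000 = 0.7813.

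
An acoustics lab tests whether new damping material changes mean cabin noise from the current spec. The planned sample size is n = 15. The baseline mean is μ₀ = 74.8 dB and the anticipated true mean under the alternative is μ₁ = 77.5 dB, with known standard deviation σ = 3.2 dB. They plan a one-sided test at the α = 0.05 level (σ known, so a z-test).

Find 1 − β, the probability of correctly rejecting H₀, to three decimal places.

Power ≈ 0.948

Standardized effect: d = |μ₁ − μ₀| / σ = |77.5 − 74.8| / 3.2 = 0.8438
Noncentrality parameter: δ = d·√n = 0.8438 × √15 = 3.2678
One-sided α = 0.05 → critical value z_{0.05} = 1.645.
Power = P(Z > 1.645 − δ) = Φ(1.623) = 0.9477.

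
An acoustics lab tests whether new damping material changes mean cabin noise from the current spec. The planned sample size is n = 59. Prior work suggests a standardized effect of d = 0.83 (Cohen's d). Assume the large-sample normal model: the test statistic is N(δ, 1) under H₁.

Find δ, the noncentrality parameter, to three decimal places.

δ ≈ 6.375

δ = d·√n = 0.83 × √59 = 6.3754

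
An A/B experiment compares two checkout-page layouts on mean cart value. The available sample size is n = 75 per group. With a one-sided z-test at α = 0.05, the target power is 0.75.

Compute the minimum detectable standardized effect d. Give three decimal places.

d ≈ 0.379

Need Φ(δ − 1.645) = 0.75, so δ = 1.645 + 0.674 = 2.319.
δ = d·√(n/2) ⇒ d = δ/√(n/2) = 2.319/√(75/2) = 0.3787.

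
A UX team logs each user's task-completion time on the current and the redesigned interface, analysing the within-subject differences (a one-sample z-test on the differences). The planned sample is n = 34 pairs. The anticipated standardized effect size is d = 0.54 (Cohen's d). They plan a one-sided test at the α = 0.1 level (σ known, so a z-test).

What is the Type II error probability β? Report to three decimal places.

β ≈ 0.031

Noncentrality parameter: δ = d·√n = 0.54 × √34 = 3.1487
Critical value for a one-sided test at α = 0.1: z_α = 1.282.
Power = Φ(δ − 1.282) = Φ(1.867) = 0.9691.
Type II error: β = 1 − power = 1 − 0.9691 = 0.0309.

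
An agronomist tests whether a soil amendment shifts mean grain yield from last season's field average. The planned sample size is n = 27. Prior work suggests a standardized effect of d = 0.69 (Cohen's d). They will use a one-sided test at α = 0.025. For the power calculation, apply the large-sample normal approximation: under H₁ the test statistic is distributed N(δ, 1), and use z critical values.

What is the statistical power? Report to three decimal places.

Power ≈ 0.948

Noncentrality parameter: δ = d·√n = 0.69 × √27 = 3.5853
One-sided α = 0.025 → critical value z_{0.025} = 1.960.
Power = Φ(δ − 1.960) = Φ(1.625) = 0.9480.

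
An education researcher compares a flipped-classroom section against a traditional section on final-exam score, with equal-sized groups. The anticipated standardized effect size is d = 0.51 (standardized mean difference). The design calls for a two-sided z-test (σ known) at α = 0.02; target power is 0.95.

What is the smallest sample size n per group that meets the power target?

n = 122 per group

Set Φ(δ − 2.326) = 0.95; then δ − 2.326 = Φ⁻¹(0.95) = 1.645, giving δ = 3.971.
(The Φ(−δ − z_{α/2}) term is vanishingly small for δ > 0 and is dropped in the standard sample-size formula.)
δ = d·√(n/2) ⇒ n = 2(δ/d)² = 2 × (3.971 / 0.51)² = 121.26.
Round up to the next whole unit.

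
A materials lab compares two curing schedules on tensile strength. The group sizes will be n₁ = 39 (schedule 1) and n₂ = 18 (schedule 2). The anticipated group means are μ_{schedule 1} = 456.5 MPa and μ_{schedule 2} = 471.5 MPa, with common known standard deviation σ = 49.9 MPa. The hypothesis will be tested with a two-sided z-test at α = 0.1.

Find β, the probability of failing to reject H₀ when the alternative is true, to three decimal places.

Standardized effect: d = |μ_{schedule 1} − μ_{schedule 2}| / σ = |456.5 − 471.5| / 49.9 = 0.3006
Noncentrality parameter: δ = d / √(1/n₁ + 1/n₂) = 0.3006 / √(1/39 + 1/18) = 1.0549
Two-sided α = 0.1 → critical value z_{0.05} = 1.645.
Power = Φ(δ − 1.645) + Φ(−δ − 1.645) = Φ(-0.590) + Φ(-2.700) = 0.2776 + 0.0035 = 0.2811.
Type II error: β = 1 − power = 1 − 0.2811 = 0.7189.

β ≈ 0.719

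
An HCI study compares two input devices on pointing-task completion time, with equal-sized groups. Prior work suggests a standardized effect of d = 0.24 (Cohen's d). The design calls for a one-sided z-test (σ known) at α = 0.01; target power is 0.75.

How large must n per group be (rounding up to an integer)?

For power 0.75 need Φ(δ − z_{0.01}) = 0.75, so δ = z_{0.01} + z_{0.25} = 2.326 + 0.674 = 3.001.
δ = d·√(n/2) ⇒ n = 2(δ/d)² = 2 × (3.001 / 0.24)² = 312.67.
Rounding up, n = 313 per group.

n = 313 per group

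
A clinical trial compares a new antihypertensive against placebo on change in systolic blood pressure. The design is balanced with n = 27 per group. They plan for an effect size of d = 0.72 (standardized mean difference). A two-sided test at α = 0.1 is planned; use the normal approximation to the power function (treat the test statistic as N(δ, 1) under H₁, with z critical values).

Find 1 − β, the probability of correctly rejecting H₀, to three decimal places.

Noncentrality parameter: δ = d·√(n/2) = 0.72 × √(27/2) = 2.6454
Two-sided α = 0.1 → critical value z_{0.05} = 1.645.
Power = Φ(δ − 1.645) + Φ(−δ − 1.645) = Φ(1.001) + Φ(-4.290) = 0.8415 + 0.0000 = 0.8415.

Power ≈ 0.841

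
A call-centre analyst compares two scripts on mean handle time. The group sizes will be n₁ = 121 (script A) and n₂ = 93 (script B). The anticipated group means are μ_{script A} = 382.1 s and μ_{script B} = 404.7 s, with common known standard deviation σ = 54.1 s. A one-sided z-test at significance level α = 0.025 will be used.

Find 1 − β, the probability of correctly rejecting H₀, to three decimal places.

Power ≈ 0.858

Standardized effect: d = |μ_{script A} − μ_{script B}| / σ = |382.1 − 404.7| / 54.1 = 0.4177
Noncentrality parameter: λ = d / √(1/n₁ + 1/n₂) = 0.4177 / √(1/121 + 1/93) = 3.0293
One-sided α = 0.025 → critical value z_{0.025} = 1.960.
Power = Φ(λ − 1.960) = Φ(1.069) = 0.8575.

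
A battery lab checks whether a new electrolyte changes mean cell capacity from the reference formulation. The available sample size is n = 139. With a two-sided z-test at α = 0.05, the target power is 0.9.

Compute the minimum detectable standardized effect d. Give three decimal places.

Need Φ(δ − 1.960) = 0.9, so δ = 1.960 + 1.282 = 3.242.
(Lower-tail contribution to power is negligible for δ > 0.)
δ = d·√n ⇒ d = δ/√n = 3.242/√139 = 0.2749.

d ≈ 0.275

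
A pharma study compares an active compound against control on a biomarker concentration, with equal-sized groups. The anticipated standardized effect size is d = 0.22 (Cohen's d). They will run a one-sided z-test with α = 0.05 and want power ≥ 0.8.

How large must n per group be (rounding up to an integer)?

Set Φ(δ − 1.645) = 0.8; then δ − 1.645 = Φ⁻¹(0.8) = 0.842, giving δ = 2.486.
δ = d·√(n/2) ⇒ n = 2(δ/d)² = 2 × (2.486 / 0.22)² = 255.48.
Round up to the next whole unit.

n = 256 per group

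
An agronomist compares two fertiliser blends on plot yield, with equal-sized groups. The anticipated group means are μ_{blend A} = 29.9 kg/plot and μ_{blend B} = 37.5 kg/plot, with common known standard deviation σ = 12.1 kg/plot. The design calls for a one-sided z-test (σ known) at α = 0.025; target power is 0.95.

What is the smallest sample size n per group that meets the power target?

Standardized effect: d = |μ_{blend A} − μ_{blend B}| / σ = |29.9 − 37.5| / 12.1 = 0.6281
Set Φ(δ − 1.960) = 0.95; then δ − 1.960 = Φ⁻¹(0.95) = 1.645, giving δ = 3.605.
δ = d·√(n/2) ⇒ n = 2(δ/d)² = 2 × (3.605 / 0.6281)² = 65.88.
Rounding up, n = 66 per group.

n = 66 per group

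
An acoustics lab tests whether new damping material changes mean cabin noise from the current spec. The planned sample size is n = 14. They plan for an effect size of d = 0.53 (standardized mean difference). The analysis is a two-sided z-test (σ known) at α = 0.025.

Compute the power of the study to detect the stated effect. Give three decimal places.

Power ≈ 0.398

Noncentrality parameter: δ = d·√n = 0.53 × √14 = 1.9831
Two-sided α = 0.025 → critical value z_{0.0125} = 2.241.
Power = Φ(δ − 2.241) + Φ(−δ − 2.241) = Φ(-0.258) + Φ(-4.224) = 0.3981 + 0.0000 = 0.3981.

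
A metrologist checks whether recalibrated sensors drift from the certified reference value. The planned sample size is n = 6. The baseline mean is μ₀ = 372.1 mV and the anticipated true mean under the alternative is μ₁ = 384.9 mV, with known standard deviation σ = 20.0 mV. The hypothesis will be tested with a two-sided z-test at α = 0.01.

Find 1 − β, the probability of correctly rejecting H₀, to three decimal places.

Standardized effect: d = |μ₁ − μ₀| / σ = |384.9 − 372.1| / 20.0 = 0.6400
Noncentrality parameter: λ = d·√n = 0.6400 × √6 = 1.5677
Critical value for a two-sided test at α = 0.01: z_{α/2} = 2.576.
Power = Φ(λ − 2.576) + Φ(−λ − 2.576) = Φ(-1.008) + Φ(-4.144) = 0.1567 + 0.0000 = 0.1567.

Power ≈ 0.157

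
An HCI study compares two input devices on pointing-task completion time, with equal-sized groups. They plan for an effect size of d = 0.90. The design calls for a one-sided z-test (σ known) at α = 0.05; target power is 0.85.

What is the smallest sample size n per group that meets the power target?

n = 18 per group

For power 0.85 need Φ(δ − z_{0.05}) = 0.85, so δ = z_{0.05} + z_{0.15} = 1.645 + 1.036 = 2.681.
δ = d·√(n/2) ⇒ n = 2(δ/d)² = 2 × (2.681 / 0.90)² = 17.75.
Rounding up, n = 18 per group.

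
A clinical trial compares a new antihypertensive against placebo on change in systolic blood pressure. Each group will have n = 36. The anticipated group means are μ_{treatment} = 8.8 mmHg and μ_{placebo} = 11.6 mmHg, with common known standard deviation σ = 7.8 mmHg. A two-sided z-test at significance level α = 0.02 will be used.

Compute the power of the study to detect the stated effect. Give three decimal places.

Power ≈ 0.211

Standardized effect: d = |μ_{treatment} − μ_{placebo}| / σ = |8.8 − 11.6| / 7.8 = 0.3590
Noncentrality parameter: δ = d·√(n/2) = 0.3590 × √(36/2) = 1.5230
Critical value for a two-sided test at α = 0.02: z_{α/2} = 2.326.
Power = Φ(δ − 2.326) + Φ(−δ − 2.326) = Φ(-0.803) + Φ(-3.849) = 0.2109 + 0.0001 = 0.2109.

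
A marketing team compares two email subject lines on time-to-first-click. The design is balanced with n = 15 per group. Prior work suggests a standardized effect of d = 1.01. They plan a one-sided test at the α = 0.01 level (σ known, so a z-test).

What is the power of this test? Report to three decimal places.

Power ≈ 0.670

Noncentrality parameter: δ = d·√(n/2) = 1.01 × √(15/2) = 2.7660
Critical value for a one-sided test at α = 0.01: z_α = 2.326.
Power = P(Z > 2.326 − δ) = Φ(0.440) = 0.6699.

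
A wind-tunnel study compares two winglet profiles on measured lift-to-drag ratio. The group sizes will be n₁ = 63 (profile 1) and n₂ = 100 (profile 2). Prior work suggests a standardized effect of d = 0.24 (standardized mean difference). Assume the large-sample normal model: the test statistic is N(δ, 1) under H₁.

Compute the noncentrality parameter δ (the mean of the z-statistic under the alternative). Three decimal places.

δ = d / √(1/n₁ + 1/n₂) = 0.24 / √(1/63 + 1/100) = 1.4921

δ ≈ 1.492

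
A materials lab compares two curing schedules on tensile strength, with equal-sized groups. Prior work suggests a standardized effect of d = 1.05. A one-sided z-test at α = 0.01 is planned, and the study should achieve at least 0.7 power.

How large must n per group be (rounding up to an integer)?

Set Φ(δ − 2.326) = 0.7; then δ − 2.326 = Φ⁻¹(0.7) = 0.524, giving δ = 2.851.
δ = d·√(n/2) ⇒ n = 2(δ/d)² = 2 × (2.851 / 1.05)² = 14.74.
Round up to the next whole unit.

n = 15 per group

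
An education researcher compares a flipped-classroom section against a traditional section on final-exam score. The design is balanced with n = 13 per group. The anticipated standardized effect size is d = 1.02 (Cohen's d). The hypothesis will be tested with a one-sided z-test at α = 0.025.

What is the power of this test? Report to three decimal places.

Noncentrality parameter: δ = d·√(n/2) = 1.02 × √(13/2) = 2.6005
Critical value for a one-sided test at α = 0.025: z_α = 1.960.
Power = Φ(δ − 1.960) = Φ(0.641) = 0.7391.

Power ≈ 0.739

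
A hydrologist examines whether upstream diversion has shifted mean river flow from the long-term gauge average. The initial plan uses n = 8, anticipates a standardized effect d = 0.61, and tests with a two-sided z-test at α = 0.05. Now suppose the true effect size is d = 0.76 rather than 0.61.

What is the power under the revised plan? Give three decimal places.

With d = 0.76: δ = d·√n = 0.76 × √8 = 2.1496. Critical value z_{0.025} = 1.960.
Revised power = Φ(δ − 1.960) + Φ(−δ − 1.960) = Φ(0.190) + Φ(-4.110) = 0.5752 + 0.0000 = 0.5752.

Power ≈ 0.575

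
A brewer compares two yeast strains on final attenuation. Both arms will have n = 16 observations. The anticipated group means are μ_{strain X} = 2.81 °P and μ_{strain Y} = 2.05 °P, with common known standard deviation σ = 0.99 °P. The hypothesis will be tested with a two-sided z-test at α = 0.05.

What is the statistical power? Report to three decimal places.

Standardized effect: d = |μ_{strain X} − μ_{strain Y}| / σ = |2.81 − 2.05| / 0.99 = 0.7677
Noncentrality parameter: δ = d·√(n/2) = 0.7677 × √(16/2) = 2.1713
Critical value for a two-sided test at α = 0.05: z_{α/2} = 1.960.
Power = Φ(δ − 1.960) + Φ(−δ − 1.960) = Φ(0.211) + Φ(-4.131) = 0.5837 + 0.0000 = 0.5837.

Power ≈ 0.584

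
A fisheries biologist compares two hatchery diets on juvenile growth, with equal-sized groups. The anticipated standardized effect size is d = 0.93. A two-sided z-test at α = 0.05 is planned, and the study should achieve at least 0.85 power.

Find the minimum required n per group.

Set Φ(δ − 1.960) = 0.85; then δ − 1.960 = Φ⁻¹(0.85) = 1.036, giving δ = 2.996.
(Ignoring the negligible lower-tail rejection probability gives the usual closed-form inversion.)
δ = d·√(n/2) ⇒ n = 2(δ/d)² = 2 × (2.996 / 0.93)² = 20.76.
Round up to the next whole unit.

n = 21 per group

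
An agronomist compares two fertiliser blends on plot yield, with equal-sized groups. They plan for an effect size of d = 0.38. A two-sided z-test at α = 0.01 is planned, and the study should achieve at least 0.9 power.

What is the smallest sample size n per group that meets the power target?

Set Φ(δ − 2.576) = 0.9; then δ − 2.576 = Φ⁻¹(0.9) = 1.282, giving δ = 3.857.
(Ignoring the negligible lower-tail rejection probability gives the usual closed-form inversion.)
δ = d·√(n/2) ⇒ n = 2(δ/d)² = 2 × (3.857 / 0.38)² = 206.09.
Round up to the next whole unit.

n = 207 per group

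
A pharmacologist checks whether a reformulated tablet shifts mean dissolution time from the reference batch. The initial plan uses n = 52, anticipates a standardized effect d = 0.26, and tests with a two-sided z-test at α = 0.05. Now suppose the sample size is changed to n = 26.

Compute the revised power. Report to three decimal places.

Power ≈ 0.263

With n = 26: δ = d·√n = 0.26 × √26 = 1.3257. Critical value z_{0.025} = 1.960.
Revised power = Φ(δ − 1.960) + Φ(−δ − 1.960) = Φ(-0.634) + Φ(-3.286) = 0.2630 + 0.0005 = 0.2635.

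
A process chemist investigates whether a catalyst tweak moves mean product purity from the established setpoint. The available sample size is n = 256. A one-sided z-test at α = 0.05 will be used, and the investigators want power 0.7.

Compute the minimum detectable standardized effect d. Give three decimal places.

d ≈ 0.136

Need Φ(δ − 1.645) = 0.7, so δ = 1.645 + 0.524 = 2.169.
δ = d·√n ⇒ d = δ/√n = 2.169/√256 = 0.1356.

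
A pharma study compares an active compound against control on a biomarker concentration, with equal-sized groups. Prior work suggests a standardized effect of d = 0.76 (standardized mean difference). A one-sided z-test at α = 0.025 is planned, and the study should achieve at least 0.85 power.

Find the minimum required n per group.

Set Φ(δ − 1.960) = 0.85; then δ − 1.960 = Φ⁻¹(0.85) = 1.036, giving δ = 2.996.
δ = d·√(n/2) ⇒ n = 2(δ/d)² = 2 × (2.996 / 0.76)² = 31.09.
Rounding up, n = 32 per group.

n = 32 per group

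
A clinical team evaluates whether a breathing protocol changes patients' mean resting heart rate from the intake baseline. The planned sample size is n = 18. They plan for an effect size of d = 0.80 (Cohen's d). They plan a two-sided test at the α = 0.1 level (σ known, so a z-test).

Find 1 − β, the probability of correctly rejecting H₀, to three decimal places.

Power ≈ 0.960

Noncentrality parameter: δ = d·√n = 0.80 × √18 = 3.3941
Two-sided α = 0.1 → critical value z_{0.05} = 1.645.
Power = Φ(δ − 1.645) + Φ(−δ − 1.645) = Φ(1.749) + Φ(-5.039) = 0.9599 + 0.0000 = 0.9599.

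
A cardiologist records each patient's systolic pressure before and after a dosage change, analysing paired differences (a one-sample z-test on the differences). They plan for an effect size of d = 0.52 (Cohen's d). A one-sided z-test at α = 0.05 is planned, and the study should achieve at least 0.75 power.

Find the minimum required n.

n = 20

Set Φ(δ − 1.645) = 0.75; then δ − 1.645 = Φ⁻¹(0.75) = 0.674, giving δ = 2.319.
δ = d·√n ⇒ n = (δ/d)² = (2.319 / 0.52)² = 19.89.
Round up to the next whole unit.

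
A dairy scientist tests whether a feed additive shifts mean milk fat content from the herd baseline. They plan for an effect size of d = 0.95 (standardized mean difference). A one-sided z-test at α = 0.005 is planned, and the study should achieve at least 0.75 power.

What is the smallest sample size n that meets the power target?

n = 12

For power 0.75 need Φ(δ − z_{0.005}) = 0.75, so δ = z_{0.005} + z_{0.25} = 2.576 + 0.674 = 3.250.
δ = d·√n ⇒ n = (δ/d)² = (3.250 / 0.95)² = 11.71.
Rounding up, n = 12.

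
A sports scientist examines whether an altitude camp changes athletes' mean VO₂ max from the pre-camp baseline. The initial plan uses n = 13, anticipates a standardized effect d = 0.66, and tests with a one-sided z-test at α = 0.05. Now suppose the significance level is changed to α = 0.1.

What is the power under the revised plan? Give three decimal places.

Power ≈ 0.864

δ = d·√n = 0.66 × √13 = 2.3797 (unchanged). New critical value: z_{0.1} = 1.282.
Revised power = Φ(δ − 1.282) = Φ(1.098) = 0.8639.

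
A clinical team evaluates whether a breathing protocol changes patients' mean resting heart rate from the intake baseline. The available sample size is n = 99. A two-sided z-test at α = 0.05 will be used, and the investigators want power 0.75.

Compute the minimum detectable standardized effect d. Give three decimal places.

Need Φ(δ − 1.960) = 0.75, so δ = 1.960 + 0.674 = 2.634.
(Lower-tail contribution to power is negligible for δ > 0.)
δ = d·√n ⇒ d = δ/√n = 2.634/√99 = 0.2648.

d ≈ 0.265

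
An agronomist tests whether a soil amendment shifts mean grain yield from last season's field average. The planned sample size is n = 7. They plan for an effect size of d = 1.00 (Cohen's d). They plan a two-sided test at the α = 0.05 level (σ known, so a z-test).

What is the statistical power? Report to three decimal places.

Power ≈ 0.754

Noncentrality parameter: δ = d·√n = 1.00 × √7 = 2.6458
Critical value for a two-sided test at α = 0.05: z_{α/2} = 1.960.
Power = Φ(δ − 1.960) + Φ(−δ − 1.960) = Φ(0.686) + Φ(-4.606) = 0.7536 + 0.0000 = 0.7536.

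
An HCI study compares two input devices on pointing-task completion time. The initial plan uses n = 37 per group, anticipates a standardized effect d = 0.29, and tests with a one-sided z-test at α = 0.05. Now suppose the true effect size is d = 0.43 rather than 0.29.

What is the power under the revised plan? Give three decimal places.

With d = 0.43: δ = d·√(n/2) = 0.43 × √(37/2) = 1.8495. Critical value z_{0.05} = 1.645.
Revised power = Φ(δ − 1.645) = Φ(0.205) = 0.5811.

Power ≈ 0.581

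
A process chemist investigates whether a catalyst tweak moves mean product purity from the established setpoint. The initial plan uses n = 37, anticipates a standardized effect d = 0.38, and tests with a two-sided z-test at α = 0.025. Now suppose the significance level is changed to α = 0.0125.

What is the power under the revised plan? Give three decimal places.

Power ≈ 0.426

δ = d·√n = 0.38 × √37 = 2.3114 (unchanged). New critical value: z_{0.0063} = 2.498.
Revised power = Φ(δ − 2.498) + Φ(−δ − 2.498) = Φ(-0.186) + Φ(-4.809) = 0.4261 + 0.0000 = 0.4261.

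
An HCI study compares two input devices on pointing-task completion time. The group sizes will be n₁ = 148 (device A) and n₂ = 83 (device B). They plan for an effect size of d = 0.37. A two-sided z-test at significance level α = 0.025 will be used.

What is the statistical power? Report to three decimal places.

Noncentrality parameter: δ = d / √(1/n₁ + 1/n₂) = 0.37 / √(1/148 + 1/83) = 2.6981
Two-sided α = 0.025 → critical value z_{0.0125} = 2.241.
Power = Φ(δ − 2.241) + Φ(−δ − 2.241) = Φ(0.457) + Φ(-4.940) = 0.6761 + 0.0000 = 0.6761.

Power ≈ 0.676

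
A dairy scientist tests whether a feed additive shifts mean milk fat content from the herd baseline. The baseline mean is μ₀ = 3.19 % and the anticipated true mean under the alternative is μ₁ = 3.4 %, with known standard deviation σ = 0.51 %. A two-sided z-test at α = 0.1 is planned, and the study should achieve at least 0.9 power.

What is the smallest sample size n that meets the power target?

Standardized effect: d = |μ₁ − μ₀| / σ = |3.4 − 3.19| / 0.51 = 0.4118
Set Φ(δ − 1.645) = 0.9; then δ − 1.645 = Φ⁻¹(0.9) = 1.282, giving δ = 2.926.
(The Φ(−δ − z_{α/2}) term is vanishingly small for δ > 0 and is dropped in the standard sample-size formula.)
δ = d·√n ⇒ n = (δ/d)² = (2.926 / 0.4118)² = 50.51.
Rounding up, n = 51.

n = 51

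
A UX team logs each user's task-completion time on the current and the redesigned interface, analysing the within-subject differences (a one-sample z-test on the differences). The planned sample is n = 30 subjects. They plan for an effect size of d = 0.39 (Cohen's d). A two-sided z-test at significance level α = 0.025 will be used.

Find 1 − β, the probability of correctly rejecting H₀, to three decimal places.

Power ≈ 0.458

Noncentrality parameter: λ = d·√n = 0.39 × √30 = 2.1361
Critical value for a two-sided test at α = 0.025: z_{α/2} = 2.241.
Power = Φ(λ − 2.241) + Φ(−λ − 2.241) = Φ(-0.105) + Φ(-4.378) = 0.4581 + 0.0000 = 0.4581.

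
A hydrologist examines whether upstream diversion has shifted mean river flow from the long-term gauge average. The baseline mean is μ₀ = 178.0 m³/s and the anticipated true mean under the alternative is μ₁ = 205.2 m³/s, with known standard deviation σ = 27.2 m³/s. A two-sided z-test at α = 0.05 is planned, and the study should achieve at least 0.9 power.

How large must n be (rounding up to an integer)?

Standardized effect: d = |μ₁ − μ₀| / σ = |205.2 − 178.0| / 27.2 = 1.0000
Set Φ(δ − 1.960) = 0.9; then δ − 1.960 = Φ⁻¹(0.9) = 1.282, giving δ = 3.242.
(Ignoring the negligible lower-tail rejection probability gives the usual closed-form inversion.)
δ = d·√n ⇒ n = (δ/d)² = (3.242 / 1.0000)² = 10.51.
Round up to the next whole unit.

n = 11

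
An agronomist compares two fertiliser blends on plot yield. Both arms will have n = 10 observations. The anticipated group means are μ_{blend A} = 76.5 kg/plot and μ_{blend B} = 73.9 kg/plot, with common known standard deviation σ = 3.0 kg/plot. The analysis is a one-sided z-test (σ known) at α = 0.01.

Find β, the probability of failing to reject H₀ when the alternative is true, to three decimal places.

Standardized effect: d = |μ_{blend A} − μ_{blend B}| / σ = |76.5 − 73.9| / 3.0 = 0.8667
Noncentrality parameter: δ = d·√(n/2) = 0.8667 × √(10/2) = 1.9379
Critical value for a one-sided test at α = 0.01: z_α = 2.326.
Power = Φ(δ − 2.326) = Φ(-0.388) = 0.3489.
Type II error: β = 1 − power = 1 − 0.3489 = 0.6511.

β ≈ 0.651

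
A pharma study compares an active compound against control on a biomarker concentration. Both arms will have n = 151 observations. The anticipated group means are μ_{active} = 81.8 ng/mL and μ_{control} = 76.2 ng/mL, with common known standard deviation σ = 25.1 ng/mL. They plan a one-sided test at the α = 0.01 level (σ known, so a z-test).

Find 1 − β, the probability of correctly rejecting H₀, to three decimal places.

Power ≈ 0.349

Standardized effect: d = |μ_{active} − μ_{control}| / σ = |81.8 − 76.2| / 25.1 = 0.2231
Noncentrality parameter: λ = d·√(n/2) = 0.2231 × √(151/2) = 1.9386
One-sided α = 0.01 → critical value z_{0.01} = 2.326.
Power = Φ(λ − 2.326) = Φ(-0.388) = 0.3491.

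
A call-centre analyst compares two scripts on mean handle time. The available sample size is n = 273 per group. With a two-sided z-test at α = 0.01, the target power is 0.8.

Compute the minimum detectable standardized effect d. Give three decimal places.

d ≈ 0.293

Required noncentrality: δ = z_{0.005} + z_{0.20} = 2.576 + 0.842 = 3.417.
(The second rejection-region term Φ(−δ − z_{α/2}) is negligible and dropped.)
δ = d·√(n/2) ⇒ d = δ/√(n/2) = 3.417/√(273/2) = 0.2925.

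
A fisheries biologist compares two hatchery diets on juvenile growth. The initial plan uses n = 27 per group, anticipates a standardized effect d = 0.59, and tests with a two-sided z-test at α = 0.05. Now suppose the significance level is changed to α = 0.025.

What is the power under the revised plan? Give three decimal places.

δ = d·√(n/2) = 0.59 × √(27/2) = 2.1678 (unchanged). New critical value: z_{0.0125} = 2.241.
Revised power = Φ(δ − 2.241) + Φ(−δ − 2.241) = Φ(-0.074) + Φ(-4.409) = 0.4707 + 0.0000 = 0.4707.

Power ≈ 0.471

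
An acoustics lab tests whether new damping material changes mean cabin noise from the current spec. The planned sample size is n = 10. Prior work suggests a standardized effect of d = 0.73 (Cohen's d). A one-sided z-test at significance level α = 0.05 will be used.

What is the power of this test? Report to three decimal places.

Noncentrality parameter: δ = d·√n = 0.73 × √10 = 2.3085
Critical value for a one-sided test at α = 0.05: z_α = 1.645.
Power = P(Z > 1.645 − δ) = Φ(0.664) = 0.7465.

Power ≈ 0.747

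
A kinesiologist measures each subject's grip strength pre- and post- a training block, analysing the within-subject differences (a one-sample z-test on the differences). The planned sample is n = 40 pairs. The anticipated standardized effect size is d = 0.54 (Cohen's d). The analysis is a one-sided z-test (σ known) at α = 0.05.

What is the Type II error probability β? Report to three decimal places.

Noncentrality parameter: λ = d·√n = 0.54 × √40 = 3.4153
Critical value for a one-sided test at α = 0.05: z_α = 1.645.
Power = P(Z > 1.645 − λ) = Φ(1.770) = 0.9617.
Type II error: β = 1 − power = 1 − 0.9617 = 0.0383.

β ≈ 0.038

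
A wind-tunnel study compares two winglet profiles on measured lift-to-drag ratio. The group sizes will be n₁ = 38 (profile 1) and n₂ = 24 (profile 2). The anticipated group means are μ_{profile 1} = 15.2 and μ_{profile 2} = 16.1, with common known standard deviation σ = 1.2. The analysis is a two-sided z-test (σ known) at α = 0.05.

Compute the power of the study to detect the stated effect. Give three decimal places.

Power ≈ 0.820

Standardized effect: d = |μ_{profile 1} − μ_{profile 2}| / σ = |15.2 − 16.1| / 1.2 = 0.7500
Noncentrality parameter: δ = d / √(1/n₁ + 1/n₂) = 0.7500 / √(1/38 + 1/24) = 2.8765
Critical value for a two-sided test at α = 0.05: z_{α/2} = 1.960.
Power = Φ(δ − 1.960) + Φ(−δ − 1.960) = Φ(0.917) + Φ(-4.836) = 0.8203 + 0.0000 = 0.8203.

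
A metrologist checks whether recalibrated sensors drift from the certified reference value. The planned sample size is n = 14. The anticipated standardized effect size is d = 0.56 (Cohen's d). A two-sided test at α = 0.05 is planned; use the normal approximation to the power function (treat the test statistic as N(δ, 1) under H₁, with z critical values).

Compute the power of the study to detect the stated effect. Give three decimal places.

Power ≈ 0.554

Noncentrality parameter: δ = d·√n = 0.56 × √14 = 2.0953
Critical value for a two-sided test at α = 0.05: z_{α/2} = 1.960.
Power = Φ(δ − 1.960) + Φ(−δ − 1.960) = Φ(0.135) + Φ(-4.055) = 0.5538 + 0.0000 = 0.5539.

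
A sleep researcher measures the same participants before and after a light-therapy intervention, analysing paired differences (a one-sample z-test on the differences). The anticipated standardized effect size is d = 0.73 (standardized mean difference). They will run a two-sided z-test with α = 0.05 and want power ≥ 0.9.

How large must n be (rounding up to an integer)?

n = 20

Set Φ(δ − 1.960) = 0.9; then δ − 1.960 = Φ⁻¹(0.9) = 1.282, giving δ = 3.242.
(The Φ(−δ − z_{α/2}) term is vanishingly small for δ > 0 and is dropped in the standard sample-size formula.)
δ = d·√n ⇒ n = (δ/d)² = (3.242 / 0.73)² = 19.72.
Rounding up, n = 20.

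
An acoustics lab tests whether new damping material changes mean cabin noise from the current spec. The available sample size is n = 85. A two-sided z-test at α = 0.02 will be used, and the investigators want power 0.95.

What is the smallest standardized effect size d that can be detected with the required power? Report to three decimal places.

d ≈ 0.431

Required noncentrality: δ = z_{0.01} + z_{0.05} = 2.326 + 1.645 = 3.971.
(The second rejection-region term Φ(−δ − z_{α/2}) is negligible and dropped.)
δ = d·√n ⇒ d = δ/√n = 3.971/√85 = 0.4307.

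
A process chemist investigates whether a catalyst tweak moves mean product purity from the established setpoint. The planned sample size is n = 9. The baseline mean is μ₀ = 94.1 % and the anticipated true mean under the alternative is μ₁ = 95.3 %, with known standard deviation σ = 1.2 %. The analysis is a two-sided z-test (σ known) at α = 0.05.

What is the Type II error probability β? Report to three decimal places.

β ≈ 0.149

Standardized effect: d = |μ₁ − μ₀| / σ = |95.3 − 94.1| / 1.2 = 1.0000
Noncentrality parameter: λ = d·√n = 1.0000 × √9 = 3.0000
Two-sided α = 0.05 → critical value z_{0.025} = 1.960.
Power = Φ(λ − 1.960) + Φ(−λ − 1.960) = Φ(1.040) + Φ(-4.960) = 0.8508 + 0.0000 = 0.8508.
Type II error: β = 1 − power = 1 − 0.8508 = 0.1492.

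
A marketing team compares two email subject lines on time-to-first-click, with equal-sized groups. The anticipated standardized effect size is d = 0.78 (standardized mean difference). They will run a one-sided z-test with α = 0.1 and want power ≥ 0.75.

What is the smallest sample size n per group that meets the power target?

n = 13 per group

Set Φ(δ − 1.282) = 0.75; then δ − 1.282 = Φ⁻¹(0.75) = 0.674, giving δ = 1.956.
δ = d·√(n/2) ⇒ n = 2(δ/d)² = 2 × (1.956 / 0.78)² = 12.58.
Rounding up, n = 13 per group.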